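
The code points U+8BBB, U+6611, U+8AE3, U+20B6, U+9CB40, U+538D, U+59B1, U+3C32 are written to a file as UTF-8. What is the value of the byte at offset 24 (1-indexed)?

1-indexed offset 24 is 0-indexed offset 23.
U+8BBB → 3-byte form E8 AE BB at offsets 0–2.
U+6611 → 3-byte form E6 98 91 at offsets 3–5.
U+8AE3 → 3-byte form E8 AB A3 at offsets 6–8.
U+20B6 → 3-byte form E2 82 B6 at offsets 9–11.
U+9CB40 → 4-byte form F2 9C AD 80 at offsets 12–15.
U+538D → 3-byte form E5 8E 8D at offsets 16–18.
U+59B1 → 3-byte form E5 A6 B1 at offsets 19–21.
U+3C32 → 3-byte form E3 B0 B2 at offsets 22–24.
Offset 23 falls in char 8's range; it's byte 2 of E3 B0 B2 = 0xB0.

0xB0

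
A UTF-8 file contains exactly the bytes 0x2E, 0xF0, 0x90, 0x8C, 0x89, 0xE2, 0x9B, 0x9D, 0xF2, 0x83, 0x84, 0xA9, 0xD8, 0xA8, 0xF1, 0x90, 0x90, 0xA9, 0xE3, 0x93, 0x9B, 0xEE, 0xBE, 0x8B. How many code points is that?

8

Byte at offset 0: 0x2E = 00101110 → 1-byte char (#1). Advance 1.
Byte at offset 1: 0xF0 = 11110000 → 4-byte char (#2). Advance 4.
Byte at offset 5: 0xE2 = 11100010 → 3-byte char (#3). Advance 3.
Byte at offset 8: 0xF2 = 11110010 → 4-byte char (#4). Advance 4.
Byte at offset 12: 0xD8 = 11011000 → 2-byte char (#5). Advance 2.
Byte at offset 14: 0xF1 = 11110001 → 4-byte char (#6). Advance 4.
Byte at offset 18: 0xE3 = 11100011 → 3-byte char (#7). Advance 3.
Byte at offset 21: 0xEE = 11101110 → 3-byte char (#8). Advance 3.
Reached end at offset 24 after 8 code points.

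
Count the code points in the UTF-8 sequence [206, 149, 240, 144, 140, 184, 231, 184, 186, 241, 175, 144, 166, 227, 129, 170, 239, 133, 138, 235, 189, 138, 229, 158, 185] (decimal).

Byte at offset 0: 0xCE = 11001110 → 2-byte char (#1). Advance 2.
Byte at offset 2: 0xF0 = 11110000 → 4-byte char (#2). Advance 4.
Byte at offset 6: 0xE7 = 11100111 → 3-byte char (#3). Advance 3.
Byte at offset 9: 0xF1 = 11110001 → 4-byte char (#4). Advance 4.
Byte at offset 13: 0xE3 = 11100011 → 3-byte char (#5). Advance 3.
Byte at offset 16: 0xEF = 11101111 → 3-byte char (#6). Advance 3.
Byte at offset 19: 0xEB = 11101011 → 3-byte char (#7). Advance 3.
Byte at offset 22: 0xE5 = 11100101 → 3-byte char (#8). Advance 3.
Reached end at offset 25 after 8 code points.

8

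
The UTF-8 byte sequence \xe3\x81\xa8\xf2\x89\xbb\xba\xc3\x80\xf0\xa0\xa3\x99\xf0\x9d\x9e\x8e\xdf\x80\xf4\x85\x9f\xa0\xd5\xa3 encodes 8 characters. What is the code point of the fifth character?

U+1D78E

Offset 0: leading byte 0xE3 = 11100011 → 3-byte char #1 = E3 81 A8.
Offset 3: leading byte 0xF2 = 11110010 → 4-byte char #2 = F2 89 BB BA.
Offset 7: leading byte 0xC3 = 11000011 → 2-byte char #3 = C3 80.
Offset 9: leading byte 0xF0 = 11110000 → 4-byte char #4 = F0 A0 A3 99.
Offset 13: leading byte 0xF0 = 11110000 → 4-byte char #5 = F0 9D 9E 8E.
Leading byte 0xF0 = 11110000 matches 11110xxx → 4-byte sequence.
Byte 1: 0xF0 = 11110000, payload 000 (3 bits).
Byte 2: 0x9D = 10011101 (10xxxxxx ✓), payload 011101.
Byte 3: 0x9E = 10011110 (10xxxxxx ✓), payload 011110.
Byte 4: 0x8E = 10001110 (10xxxxxx ✓), payload 001110.
Concatenate: 000011101011110001110 = 0x1D78E (21 bits → U+1D78E).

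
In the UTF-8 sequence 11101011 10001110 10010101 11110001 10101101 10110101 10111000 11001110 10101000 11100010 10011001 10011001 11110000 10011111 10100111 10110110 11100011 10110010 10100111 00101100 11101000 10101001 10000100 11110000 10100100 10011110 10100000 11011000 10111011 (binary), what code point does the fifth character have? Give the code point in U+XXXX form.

U+1F9F6

Offset 0: leading byte 0xEB = 11101011 → 3-byte char #1 = EB 8E 95.
Offset 3: leading byte 0xF1 = 11110001 → 4-byte char #2 = F1 AD B5 B8.
Offset 7: leading byte 0xCE = 11001110 → 2-byte char #3 = CE A8.
Offset 9: leading byte 0xE2 = 11100010 → 3-byte char #4 = E2 99 99.
Offset 12: leading byte 0xF0 = 11110000 → 4-byte char #5 = F0 9F A7 B6.
Leading byte 0xF0 = 11110000 matches 11110xxx → 4-byte sequence.
Byte 1: 0xF0 = 11110000, payload 000 (3 bits).
Byte 2: 0x9F = 10011111 (10xxxxxx ✓), payload 011111.
Byte 3: 0xA7 = 10100111 (10xxxxxx ✓), payload 100111.
Byte 4: 0xB6 = 10110110 (10xxxxxx ✓), payload 110110.
Concatenate: 000011111100111110110 = 0x1F9F6 (21 bits → U+1F9F6).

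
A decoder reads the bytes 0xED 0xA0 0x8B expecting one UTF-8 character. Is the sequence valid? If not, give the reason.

invalid (encodes a surrogate (U+D800–U+DFFF))

Structurally a 3-byte sequence; payload = 0xD80B.
But 0xD80B is in U+D800–U+DFFF, the surrogate range. Surrogates are not Unicode scalar values and are forbidden in UTF-8.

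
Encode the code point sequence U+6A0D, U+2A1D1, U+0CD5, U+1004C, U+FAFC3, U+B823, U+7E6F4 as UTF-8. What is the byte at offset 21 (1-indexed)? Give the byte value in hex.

1-indexed offset 21 is 0-indexed offset 20.
U+6A0D → 3-byte form E6 A8 8D at offsets 0–2.
U+2A1D1 → 4-byte form F0 AA 87 91 at offsets 3–6.
U+0CD5 → 3-byte form E0 B3 95 at offsets 7–9.
U+1004C → 4-byte form F0 90 81 8C at offsets 10–13.
U+FAFC3 → 4-byte form F3 BA BF 83 at offsets 14–17.
U+B823 → 3-byte form EB A0 A3 at offsets 18–20.
Offset 20 falls in char 6's range; it's byte 3 of EB A0 A3 = 0xA3.

0xA3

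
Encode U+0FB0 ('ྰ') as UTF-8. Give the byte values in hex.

E0 BE B0

U+0FB0 = 0xFB0 = 4016 decimal. In range U+0800–U+FFFF → 3-byte form: 1110xxxx 10xxxxxx 10xxxxxx.
Binary (16 bits): 0000111110110000.
Split 4+6+6: 0000 | 111110 | 110000.
Byte 1: 11100000 = 0xE0.
Byte 2: 10111110 = 0xBE.
Byte 3: 10110000 = 0xB0.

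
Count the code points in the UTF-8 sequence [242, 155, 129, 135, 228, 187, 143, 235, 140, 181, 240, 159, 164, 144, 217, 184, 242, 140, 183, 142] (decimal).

6

Byte at offset 0: 0xF2 = 11110010 → 4-byte char (#1). Advance 4.
Byte at offset 4: 0xE4 = 11100100 → 3-byte char (#2). Advance 3.
Byte at offset 7: 0xEB = 11101011 → 3-byte char (#3). Advance 3.
Byte at offset 10: 0xF0 = 11110000 → 4-byte char (#4). Advance 4.
Byte at offset 14: 0xD9 = 11011001 → 2-byte char (#5). Advance 2.
Byte at offset 16: 0xF2 = 11110010 → 4-byte char (#6). Advance 4.
Reached end at offset 20 after 6 code points.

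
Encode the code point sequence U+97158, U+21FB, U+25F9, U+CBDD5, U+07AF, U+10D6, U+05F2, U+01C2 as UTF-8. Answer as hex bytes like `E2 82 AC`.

U+97158: 4-byte form → F2 97 85 98.
U+21FB: 3-byte form → E2 87 BB.
U+25F9: 3-byte form → E2 97 B9.
U+CBDD5: 4-byte form → F3 8B B7 95.
U+07AF: 2-byte form → DE AF.
U+10D6: 3-byte form → E1 83 96.
U+05F2: 2-byte form → D7 B2.
U+01C2: 2-byte form → C7 82.
Concatenated (23 bytes): F2 97 85 98 E2 87 BB E2 97 B9 F3 8B B7 95 DE AF E1 83 96 D7 B2 C7 82.

F2 97 85 98 E2 87 BB E2 97 B9 F3 8B B7 95 DE AF E1 83 96 D7 B2 C7 82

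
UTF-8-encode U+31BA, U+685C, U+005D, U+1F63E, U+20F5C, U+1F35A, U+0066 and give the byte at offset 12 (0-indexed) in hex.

U+31BA → 3-byte form E3 86 BA at offsets 0–2.
U+685C → 3-byte form E6 A1 9C at offsets 3–5.
U+005D → 1-byte form 5D at offsets 6–6.
U+1F63E → 4-byte form F0 9F 98 BE at offsets 7–10.
U+20F5C → 4-byte form F0 A0 BD 9C at offsets 11–14.
Offset 12 falls in char 5's range; it's byte 2 of F0 A0 BD 9C = 0xA0.

0xA0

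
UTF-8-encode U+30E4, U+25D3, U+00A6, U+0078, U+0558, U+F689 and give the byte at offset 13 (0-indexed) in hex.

0x89

U+30E4 → 3-byte form E3 83 A4 at offsets 0–2.
U+25D3 → 3-byte form E2 97 93 at offsets 3–5.
U+00A6 → 2-byte form C2 A6 at offsets 6–7.
U+0078 → 1-byte form 78 at offsets 8–8.
U+0558 → 2-byte form D5 98 at offsets 9–10.
U+F689 → 3-byte form EF 9A 89 at offsets 11–13.
Offset 13 falls in char 6's range; it's byte 3 of EF 9A 89 = 0x89.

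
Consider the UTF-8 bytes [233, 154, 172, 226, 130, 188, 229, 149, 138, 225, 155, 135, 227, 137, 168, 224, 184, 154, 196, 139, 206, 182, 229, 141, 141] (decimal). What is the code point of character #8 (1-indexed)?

Offset 0: leading byte 0xE9 = 11101001 → 3-byte char #1 = E9 9A AC.
Offset 3: leading byte 0xE2 = 11100010 → 3-byte char #2 = E2 82 BC.
Offset 6: leading byte 0xE5 = 11100101 → 3-byte char #3 = E5 95 8A.
Offset 9: leading byte 0xE1 = 11100001 → 3-byte char #4 = E1 9B 87.
Offset 12: leading byte 0xE3 = 11100011 → 3-byte char #5 = E3 89 A8.
Offset 15: leading byte 0xE0 = 11100000 → 3-byte char #6 = E0 B8 9A.
Offset 18: leading byte 0xC4 = 11000100 → 2-byte char #7 = C4 8B.
Offset 20: leading byte 0xCE = 11001110 → 2-byte char #8 = CE B6.
Leading byte 0xCE = 11001110 matches 110xxxxx → 2-byte sequence.
Byte 1: 0xCE = 11001110, payload 01110 (5 bits).
Byte 2: 0xB6 = 10110110 (10xxxxxx ✓), payload 110110.
Concatenate: 01110110110 = 0x3B6 (11 bits → U+03B6).

U+03B6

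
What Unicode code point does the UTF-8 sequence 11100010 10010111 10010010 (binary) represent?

U+25D2

Leading byte 0xE2 = 11100010 matches 1110xxxx → 3-byte sequence.
Byte 1: 0xE2 = 11100010, payload 0010 (4 bits).
Byte 2: 0x97 = 10010111 (10xxxxxx ✓), payload 010111.
Byte 3: 0x92 = 10010010 (10xxxxxx ✓), payload 010010.
Concatenate: 0010010111010010 = 0x25D2 (16 bits → U+25D2).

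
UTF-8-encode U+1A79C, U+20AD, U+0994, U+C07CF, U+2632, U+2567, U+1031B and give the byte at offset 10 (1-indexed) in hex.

1-indexed offset 10 is 0-indexed offset 9.
U+1A79C → 4-byte form F0 9A 9E 9C at offsets 0–3.
U+20AD → 3-byte form E2 82 AD at offsets 4–6.
U+0994 → 3-byte form E0 A6 94 at offsets 7–9.
Offset 9 falls in char 3's range; it's byte 3 of E0 A6 94 = 0x94.

0x94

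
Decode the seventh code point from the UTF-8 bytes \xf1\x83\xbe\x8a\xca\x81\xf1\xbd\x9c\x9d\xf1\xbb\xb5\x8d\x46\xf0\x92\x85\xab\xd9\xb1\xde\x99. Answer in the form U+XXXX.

U+0671

Offset 0: leading byte 0xF1 = 11110001 → 4-byte char #1 = F1 83 BE 8A.
Offset 4: leading byte 0xCA = 11001010 → 2-byte char #2 = CA 81.
Offset 6: leading byte 0xF1 = 11110001 → 4-byte char #3 = F1 BD 9C 9D.
Offset 10: leading byte 0xF1 = 11110001 → 4-byte char #4 = F1 BB B5 8D.
Offset 14: leading byte 0x46 = 01000110 → 1-byte char #5 = 46.
Offset 15: leading byte 0xF0 = 11110000 → 4-byte char #6 = F0 92 85 AB.
Offset 19: leading byte 0xD9 = 11011001 → 2-byte char #7 = D9 B1.
Leading byte 0xD9 = 11011001 matches 110xxxxx → 2-byte sequence.
Byte 1: 0xD9 = 11011001, payload 11001 (5 bits).
Byte 2: 0xB1 = 10110001 (10xxxxxx ✓), payload 110001.
Concatenate: 11001110001 = 0x671 (11 bits → U+0671).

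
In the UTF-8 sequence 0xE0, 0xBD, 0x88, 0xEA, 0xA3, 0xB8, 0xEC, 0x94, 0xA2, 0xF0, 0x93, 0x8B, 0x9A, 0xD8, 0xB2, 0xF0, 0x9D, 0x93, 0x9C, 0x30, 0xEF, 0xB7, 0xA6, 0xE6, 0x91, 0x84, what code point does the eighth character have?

U+FDE6

Offset 0: leading byte 0xE0 = 11100000 → 3-byte char #1 = E0 BD 88.
Offset 3: leading byte 0xEA = 11101010 → 3-byte char #2 = EA A3 B8.
Offset 6: leading byte 0xEC = 11101100 → 3-byte char #3 = EC 94 A2.
Offset 9: leading byte 0xF0 = 11110000 → 4-byte char #4 = F0 93 8B 9A.
Offset 13: leading byte 0xD8 = 11011000 → 2-byte char #5 = D8 B2.
Offset 15: leading byte 0xF0 = 11110000 → 4-byte char #6 = F0 9D 93 9C.
Offset 19: leading byte 0x30 = 00110000 → 1-byte char #7 = 30.
Offset 20: leading byte 0xEF = 11101111 → 3-byte char #8 = EF B7 A6.
Leading byte 0xEF = 11101111 matches 1110xxxx → 3-byte sequence.
Byte 1: 0xEF = 11101111, payload 1111 (4 bits).
Byte 2: 0xB7 = 10110111 (10xxxxxx ✓), payload 110111.
Byte 3: 0xA6 = 10100110 (10xxxxxx ✓), payload 100110.
Concatenate: 1111110111100110 = 0xFDE6 (16 bits → U+FDE6).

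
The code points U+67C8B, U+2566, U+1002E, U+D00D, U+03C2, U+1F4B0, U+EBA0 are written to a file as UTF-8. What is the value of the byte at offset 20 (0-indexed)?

U+67C8B → 4-byte form F1 A7 B2 8B at offsets 0–3.
U+2566 → 3-byte form E2 95 A6 at offsets 4–6.
U+1002E → 4-byte form F0 90 80 AE at offsets 7–10.
U+D00D → 3-byte form ED 80 8D at offsets 11–13.
U+03C2 → 2-byte form CF 82 at offsets 14–15.
U+1F4B0 → 4-byte form F0 9F 92 B0 at offsets 16–19.
U+EBA0 → 3-byte form EE AE A0 at offsets 20–22.
Offset 20 falls in char 7's range; it's byte 1 of EE AE A0 = 0xEE.

0xEE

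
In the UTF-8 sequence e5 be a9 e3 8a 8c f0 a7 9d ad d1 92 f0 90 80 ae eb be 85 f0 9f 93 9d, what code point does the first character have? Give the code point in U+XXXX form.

Offset 0: leading byte 0xE5 = 11100101 → 3-byte char #1 = E5 BE A9.
Leading byte 0xE5 = 11100101 matches 1110xxxx → 3-byte sequence.
Byte 1: 0xE5 = 11100101, payload 0101 (4 bits).
Byte 2: 0xBE = 10111110 (10xxxxxx ✓), payload 111110.
Byte 3: 0xA9 = 10101001 (10xxxxxx ✓), payload 101001.
Concatenate: 0101111110101001 = 0x5FA9 (16 bits → U+5FA9).

U+5FA9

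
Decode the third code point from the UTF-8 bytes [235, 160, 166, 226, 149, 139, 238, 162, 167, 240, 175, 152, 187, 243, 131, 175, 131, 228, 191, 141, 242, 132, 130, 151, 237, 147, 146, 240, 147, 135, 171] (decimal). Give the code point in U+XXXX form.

U+E8A7

Offset 0: leading byte 0xEB = 11101011 → 3-byte char #1 = EB A0 A6.
Offset 3: leading byte 0xE2 = 11100010 → 3-byte char #2 = E2 95 8B.
Offset 6: leading byte 0xEE = 11101110 → 3-byte char #3 = EE A2 A7.
Leading byte 0xEE = 11101110 matches 1110xxxx → 3-byte sequence.
Byte 1: 0xEE = 11101110, payload 1110 (4 bits).
Byte 2: 0xA2 = 10100010 (10xxxxxx ✓), payload 100010.
Byte 3: 0xA7 = 10100111 (10xxxxxx ✓), payload 100111.
Concatenate: 1110100010100111 = 0xE8A7 (16 bits → U+E8A7).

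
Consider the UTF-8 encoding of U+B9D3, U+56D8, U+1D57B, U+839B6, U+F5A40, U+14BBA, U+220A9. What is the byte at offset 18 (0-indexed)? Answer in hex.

0xF0

U+B9D3 → 3-byte form EB A7 93 at offsets 0–2.
U+56D8 → 3-byte form E5 9B 98 at offsets 3–5.
U+1D57B → 4-byte form F0 9D 95 BB at offsets 6–9.
U+839B6 → 4-byte form F2 83 A6 B6 at offsets 10–13.
U+F5A40 → 4-byte form F3 B5 A9 80 at offsets 14–17.
U+14BBA → 4-byte form F0 94 AE BA at offsets 18–21.
Offset 18 falls in char 6's range; it's byte 1 of F0 94 AE BA = 0xF0.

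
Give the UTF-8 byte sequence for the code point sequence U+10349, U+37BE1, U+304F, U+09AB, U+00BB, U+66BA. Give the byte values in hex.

U+10349: 4-byte form → F0 90 8D 89.
U+37BE1: 4-byte form → F0 B7 AF A1.
U+304F: 3-byte form → E3 81 8F.
U+09AB: 3-byte form → E0 A6 AB.
U+00BB: 2-byte form → C2 BB.
U+66BA: 3-byte form → E6 9A BA.
Concatenated (19 bytes): F0 90 8D 89 F0 B7 AF A1 E3 81 8F E0 A6 AB C2 BB E6 9A BA.

F0 90 8D 89 F0 B7 AF A1 E3 81 8F E0 A6 AB C2 BB E6 9A BA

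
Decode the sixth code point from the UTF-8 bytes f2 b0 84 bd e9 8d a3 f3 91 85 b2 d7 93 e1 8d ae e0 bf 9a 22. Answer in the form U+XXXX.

U+0FDA

Offset 0: leading byte 0xF2 = 11110010 → 4-byte char #1 = F2 B0 84 BD.
Offset 4: leading byte 0xE9 = 11101001 → 3-byte char #2 = E9 8D A3.
Offset 7: leading byte 0xF3 = 11110011 → 4-byte char #3 = F3 91 85 B2.
Offset 11: leading byte 0xD7 = 11010111 → 2-byte char #4 = D7 93.
Offset 13: leading byte 0xE1 = 11100001 → 3-byte char #5 = E1 8D AE.
Offset 16: leading byte 0xE0 = 11100000 → 3-byte char #6 = E0 BF 9A.
Leading byte 0xE0 = 11100000 matches 1110xxxx → 3-byte sequence.
Byte 1: 0xE0 = 11100000, payload 0000 (4 bits).
Byte 2: 0xBF = 10111111 (10xxxxxx ✓), payload 111111.
Byte 3: 0x9A = 10011010 (10xxxxxx ✓), payload 011010.
Concatenate: 0000111111011010 = 0xFDA (16 bits → U+0FDA).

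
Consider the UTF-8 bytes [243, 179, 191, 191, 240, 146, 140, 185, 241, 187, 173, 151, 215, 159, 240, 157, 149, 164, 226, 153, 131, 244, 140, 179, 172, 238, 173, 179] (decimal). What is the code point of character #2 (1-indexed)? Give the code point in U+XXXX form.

U+12339

Offset 0: leading byte 0xF3 = 11110011 → 4-byte char #1 = F3 B3 BF BF.
Offset 4: leading byte 0xF0 = 11110000 → 4-byte char #2 = F0 92 8C B9.
Leading byte 0xF0 = 11110000 matches 11110xxx → 4-byte sequence.
Byte 1: 0xF0 = 11110000, payload 000 (3 bits).
Byte 2: 0x92 = 10010010 (10xxxxxx ✓), payload 010010.
Byte 3: 0x8C = 10001100 (10xxxxxx ✓), payload 001100.
Byte 4: 0xB9 = 10111001 (10xxxxxx ✓), payload 111001.
Concatenate: 000010010001100111001 = 0x12339 (21 bits → U+12339).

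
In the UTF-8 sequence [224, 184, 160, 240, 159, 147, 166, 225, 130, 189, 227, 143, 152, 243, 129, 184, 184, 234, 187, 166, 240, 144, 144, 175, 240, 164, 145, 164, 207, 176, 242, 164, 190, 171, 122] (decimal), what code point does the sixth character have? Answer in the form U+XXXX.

Offset 0: leading byte 0xE0 = 11100000 → 3-byte char #1 = E0 B8 A0.
Offset 3: leading byte 0xF0 = 11110000 → 4-byte char #2 = F0 9F 93 A6.
Offset 7: leading byte 0xE1 = 11100001 → 3-byte char #3 = E1 82 BD.
Offset 10: leading byte 0xE3 = 11100011 → 3-byte char #4 = E3 8F 98.
Offset 13: leading byte 0xF3 = 11110011 → 4-byte char #5 = F3 81 B8 B8.
Offset 17: leading byte 0xEA = 11101010 → 3-byte char #6 = EA BB A6.
Leading byte 0xEA = 11101010 matches 1110xxxx → 3-byte sequence.
Byte 1: 0xEA = 11101010, payload 1010 (4 bits).
Byte 2: 0xBB = 10111011 (10xxxxxx ✓), payload 111011.
Byte 3: 0xA6 = 10100110 (10xxxxxx ✓), payload 100110.
Concatenate: 1010111011100110 = 0xAEE6 (16 bits → U+AEE6).

U+AEE6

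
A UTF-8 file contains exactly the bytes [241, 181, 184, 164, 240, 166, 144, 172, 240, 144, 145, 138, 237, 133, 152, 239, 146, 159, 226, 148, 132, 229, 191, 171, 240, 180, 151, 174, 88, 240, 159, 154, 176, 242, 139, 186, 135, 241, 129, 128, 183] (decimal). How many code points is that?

Byte at offset 0: 0xF1 = 11110001 → 4-byte char (#1). Advance 4.
Byte at offset 4: 0xF0 = 11110000 → 4-byte char (#2). Advance 4.
Byte at offset 8: 0xF0 = 11110000 → 4-byte char (#3). Advance 4.
Byte at offset 12: 0xED = 11101101 → 3-byte char (#4). Advance 3.
Byte at offset 15: 0xEF = 11101111 → 3-byte char (#5). Advance 3.
Byte at offset 18: 0xE2 = 11100010 → 3-byte char (#6). Advance 3.
Byte at offset 21: 0xE5 = 11100101 → 3-byte char (#7). Advance 3.
Byte at offset 24: 0xF0 = 11110000 → 4-byte char (#8). Advance 4.
Byte at offset 28: 0x58 = 01011000 → 1-byte char (#9). Advance 1.
Byte at offset 29: 0xF0 = 11110000 → 4-byte char (#10). Advance 4.
Byte at offset 33: 0xF2 = 11110010 → 4-byte char (#11). Advance 4.
Byte at offset 37: 0xF1 = 11110001 → 4-byte char (#12). Advance 4.
Reached end at offset 41 after 12 code points.

12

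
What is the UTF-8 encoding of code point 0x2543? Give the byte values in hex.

U+2543 = 0x2543 = 9539 decimal. In range U+0800–U+FFFF → 3-byte form: 1110xxxx 10xxxxxx 10xxxxxx.
Binary (16 bits): 0010010101000011.
Split 4+6+6: 0010 | 010101 | 000011.
Byte 1: 11100010 = 0xE2.
Byte 2: 10010101 = 0x95.
Byte 3: 10000011 = 0x83.

E2 95 83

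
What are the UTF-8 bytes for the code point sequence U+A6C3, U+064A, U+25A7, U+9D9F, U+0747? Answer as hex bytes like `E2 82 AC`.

EA 9B 83 D9 8A E2 96 A7 E9 B6 9F DD 87

U+A6C3: 3-byte form → EA 9B 83.
U+064A: 2-byte form → D9 8A.
U+25A7: 3-byte form → E2 96 A7.
U+9D9F: 3-byte form → E9 B6 9F.
U+0747: 2-byte form → DD 87.
Concatenated (13 bytes): EA 9B 83 D9 8A E2 96 A7 E9 B6 9F DD 87.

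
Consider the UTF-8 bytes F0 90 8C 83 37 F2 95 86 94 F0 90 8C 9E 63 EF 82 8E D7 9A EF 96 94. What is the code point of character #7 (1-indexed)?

U+05DA

Offset 0: leading byte 0xF0 = 11110000 → 4-byte char #1 = F0 90 8C 83.
Offset 4: leading byte 0x37 = 00110111 → 1-byte char #2 = 37.
Offset 5: leading byte 0xF2 = 11110010 → 4-byte char #3 = F2 95 86 94.
Offset 9: leading byte 0xF0 = 11110000 → 4-byte char #4 = F0 90 8C 9E.
Offset 13: leading byte 0x63 = 01100011 → 1-byte char #5 = 63.
Offset 14: leading byte 0xEF = 11101111 → 3-byte char #6 = EF 82 8E.
Offset 17: leading byte 0xD7 = 11010111 → 2-byte char #7 = D7 9A.
Leading byte 0xD7 = 11010111 matches 110xxxxx → 2-byte sequence.
Byte 1: 0xD7 = 11010111, payload 10111 (5 bits).
Byte 2: 0x9A = 10011010 (10xxxxxx ✓), payload 011010.
Concatenate: 10111011010 = 0x5DA (11 bits → U+05DA).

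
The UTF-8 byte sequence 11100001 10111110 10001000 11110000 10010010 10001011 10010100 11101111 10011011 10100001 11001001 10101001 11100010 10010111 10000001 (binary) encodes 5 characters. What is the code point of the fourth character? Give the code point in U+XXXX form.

U+0269

Offset 0: leading byte 0xE1 = 11100001 → 3-byte char #1 = E1 BE 88.
Offset 3: leading byte 0xF0 = 11110000 → 4-byte char #2 = F0 92 8B 94.
Offset 7: leading byte 0xEF = 11101111 → 3-byte char #3 = EF 9B A1.
Offset 10: leading byte 0xC9 = 11001001 → 2-byte char #4 = C9 A9.
Leading byte 0xC9 = 11001001 matches 110xxxxx → 2-byte sequence.
Byte 1: 0xC9 = 11001001, payload 01001 (5 bits).
Byte 2: 0xA9 = 10101001 (10xxxxxx ✓), payload 101001.
Concatenate: 01001101001 = 0x269 (11 bits → U+0269).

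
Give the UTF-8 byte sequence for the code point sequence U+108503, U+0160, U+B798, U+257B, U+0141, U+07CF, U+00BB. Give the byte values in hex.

F4 88 94 83 C5 A0 EB 9E 98 E2 95 BB C5 81 DF 8F C2 BB

U+108503: 4-byte form → F4 88 94 83.
U+0160: 2-byte form → C5 A0.
U+B798: 3-byte form → EB 9E 98.
U+257B: 3-byte form → E2 95 BB.
U+0141: 2-byte form → C5 81.
U+07CF: 2-byte form → DF 8F.
U+00BB: 2-byte form → C2 BB.
Concatenated (18 bytes): F4 88 94 83 C5 A0 EB 9E 98 E2 95 BB C5 81 DF 8F C2 BB.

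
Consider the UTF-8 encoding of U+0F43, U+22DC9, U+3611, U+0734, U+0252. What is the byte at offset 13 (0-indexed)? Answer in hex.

0x92

U+0F43 → 3-byte form E0 BD 83 at offsets 0–2.
U+22DC9 → 4-byte form F0 A2 B7 89 at offsets 3–6.
U+3611 → 3-byte form E3 98 91 at offsets 7–9.
U+0734 → 2-byte form DC B4 at offsets 10–11.
U+0252 → 2-byte form C9 92 at offsets 12–13.
Offset 13 falls in char 5's range; it's byte 2 of C9 92 = 0x92.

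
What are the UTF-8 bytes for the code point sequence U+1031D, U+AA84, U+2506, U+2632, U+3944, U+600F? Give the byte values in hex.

F0 90 8C 9D EA AA 84 E2 94 86 E2 98 B2 E3 A5 84 E6 80 8F

U+1031D: 4-byte form → F0 90 8C 9D.
U+AA84: 3-byte form → EA AA 84.
U+2506: 3-byte form → E2 94 86.
U+2632: 3-byte form → E2 98 B2.
U+3944: 3-byte form → E3 A5 84.
U+600F: 3-byte form → E6 80 8F.
Concatenated (19 bytes): F0 90 8C 9D EA AA 84 E2 94 86 E2 98 B2 E3 A5 84 E6 80 8F.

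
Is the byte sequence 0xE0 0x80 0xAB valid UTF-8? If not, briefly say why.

Leading byte 0xE0 = 11100000 → 3-byte form.
Continuation bytes all match 10xxxxxx. Payload decodes to 0x2B.
But 0x2B < 0x800, the minimum for a 3-byte sequence — this is an overlong encoding.

invalid (overlong encoding)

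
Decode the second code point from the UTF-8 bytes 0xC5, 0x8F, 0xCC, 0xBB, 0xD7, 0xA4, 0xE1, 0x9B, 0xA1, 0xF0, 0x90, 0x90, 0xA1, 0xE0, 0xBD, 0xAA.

Offset 0: leading byte 0xC5 = 11000101 → 2-byte char #1 = C5 8F.
Offset 2: leading byte 0xCC = 11001100 → 2-byte char #2 = CC BB.
Leading byte 0xCC = 11001100 matches 110xxxxx → 2-byte sequence.
Byte 1: 0xCC = 11001100, payload 01100 (5 bits).
Byte 2: 0xBB = 10111011 (10xxxxxx ✓), payload 111011.
Concatenate: 01100111011 = 0x33B (11 bits → U+033B).

U+033B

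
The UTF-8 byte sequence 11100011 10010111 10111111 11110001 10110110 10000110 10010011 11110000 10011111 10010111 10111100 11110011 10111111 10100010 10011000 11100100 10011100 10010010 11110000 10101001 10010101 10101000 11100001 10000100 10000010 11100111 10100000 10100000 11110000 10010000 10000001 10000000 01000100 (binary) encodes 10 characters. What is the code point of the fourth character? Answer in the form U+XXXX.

Offset 0: leading byte 0xE3 = 11100011 → 3-byte char #1 = E3 97 BF.
Offset 3: leading byte 0xF1 = 11110001 → 4-byte char #2 = F1 B6 86 93.
Offset 7: leading byte 0xF0 = 11110000 → 4-byte char #3 = F0 9F 97 BC.
Offset 11: leading byte 0xF3 = 11110011 → 4-byte char #4 = F3 BF A2 98.
Leading byte 0xF3 = 11110011 matches 11110xxx → 4-byte sequence.
Byte 1: 0xF3 = 11110011, payload 011 (3 bits).
Byte 2: 0xBF = 10111111 (10xxxxxx ✓), payload 111111.
Byte 3: 0xA2 = 10100010 (10xxxxxx ✓), payload 100010.
Byte 4: 0x98 = 10011000 (10xxxxxx ✓), payload 011000.
Concatenate: 011111111100010011000 = 0xFF898 (21 bits → U+FF898).

U+FF898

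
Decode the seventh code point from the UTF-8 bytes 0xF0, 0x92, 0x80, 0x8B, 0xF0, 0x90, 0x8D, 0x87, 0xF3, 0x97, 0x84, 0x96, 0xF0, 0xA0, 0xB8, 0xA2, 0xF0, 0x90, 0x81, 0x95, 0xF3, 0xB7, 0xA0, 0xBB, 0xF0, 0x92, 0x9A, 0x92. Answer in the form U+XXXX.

Offset 0: leading byte 0xF0 = 11110000 → 4-byte char #1 = F0 92 80 8B.
Offset 4: leading byte 0xF0 = 11110000 → 4-byte char #2 = F0 90 8D 87.
Offset 8: leading byte 0xF3 = 11110011 → 4-byte char #3 = F3 97 84 96.
Offset 12: leading byte 0xF0 = 11110000 → 4-byte char #4 = F0 A0 B8 A2.
Offset 16: leading byte 0xF0 = 11110000 → 4-byte char #5 = F0 90 81 95.
Offset 20: leading byte 0xF3 = 11110011 → 4-byte char #6 = F3 B7 A0 BB.
Offset 24: leading byte 0xF0 = 11110000 → 4-byte char #7 = F0 92 9A 92.
Leading byte 0xF0 = 11110000 matches 11110xxx → 4-byte sequence.
Byte 1: 0xF0 = 11110000, payload 000 (3 bits).
Byte 2: 0x92 = 10010010 (10xxxxxx ✓), payload 010010.
Byte 3: 0x9A = 10011010 (10xxxxxx ✓), payload 011010.
Byte 4: 0x92 = 10010010 (10xxxxxx ✓), payload 010010.
Concatenate: 000010010011010010010 = 0x12692 (21 bits → U+12692).

U+12692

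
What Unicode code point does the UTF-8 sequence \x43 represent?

U+0043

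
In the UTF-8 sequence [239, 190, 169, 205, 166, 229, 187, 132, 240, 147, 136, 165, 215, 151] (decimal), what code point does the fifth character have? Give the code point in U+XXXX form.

Offset 0: leading byte 0xEF = 11101111 → 3-byte char #1 = EF BE A9.
Offset 3: leading byte 0xCD = 11001101 → 2-byte char #2 = CD A6.
Offset 5: leading byte 0xE5 = 11100101 → 3-byte char #3 = E5 BB 84.
Offset 8: leading byte 0xF0 = 11110000 → 4-byte char #4 = F0 93 88 A5.
Offset 12: leading byte 0xD7 = 11010111 → 2-byte char #5 = D7 97.
Leading byte 0xD7 = 11010111 matches 110xxxxx → 2-byte sequence.
Byte 1: 0xD7 = 11010111, payload 10111 (5 bits).
Byte 2: 0x97 = 10010111 (10xxxxxx ✓), payload 010111.
Concatenate: 10111010111 = 0x5D7 (11 bits → U+05D7).

U+05D7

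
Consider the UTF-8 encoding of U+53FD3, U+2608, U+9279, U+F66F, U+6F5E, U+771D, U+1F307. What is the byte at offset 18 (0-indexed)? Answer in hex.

U+53FD3 → 4-byte form F1 93 BF 93 at offsets 0–3.
U+2608 → 3-byte form E2 98 88 at offsets 4–6.
U+9279 → 3-byte form E9 89 B9 at offsets 7–9.
U+F66F → 3-byte form EF 99 AF at offsets 10–12.
U+6F5E → 3-byte form E6 BD 9E at offsets 13–15.
U+771D → 3-byte form E7 9C 9D at offsets 16–18.
Offset 18 falls in char 6's range; it's byte 3 of E7 9C 9D = 0x9D.

0x9D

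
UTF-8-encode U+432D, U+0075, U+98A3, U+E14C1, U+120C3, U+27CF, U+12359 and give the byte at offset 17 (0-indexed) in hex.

U+432D → 3-byte form E4 8C AD at offsets 0–2.
U+0075 → 1-byte form 75 at offsets 3–3.
U+98A3 → 3-byte form E9 A2 A3 at offsets 4–6.
U+E14C1 → 4-byte form F3 A1 93 81 at offsets 7–10.
U+120C3 → 4-byte form F0 92 83 83 at offsets 11–14.
U+27CF → 3-byte form E2 9F 8F at offsets 15–17.
Offset 17 falls in char 6's range; it's byte 3 of E2 9F 8F = 0x8F.

0x8F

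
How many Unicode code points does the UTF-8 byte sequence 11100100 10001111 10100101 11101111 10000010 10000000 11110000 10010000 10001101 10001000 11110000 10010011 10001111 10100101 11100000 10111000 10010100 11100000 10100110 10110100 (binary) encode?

Byte at offset 0: 0xE4 = 11100100 → 3-byte char (#1). Advance 3.
Byte at offset 3: 0xEF = 11101111 → 3-byte char (#2). Advance 3.
Byte at offset 6: 0xF0 = 11110000 → 4-byte char (#3). Advance 4.
Byte at offset 10: 0xF0 = 11110000 → 4-byte char (#4). Advance 4.
Byte at offset 14: 0xE0 = 11100000 → 3-byte char (#5). Advance 3.
Byte at offset 17: 0xE0 = 11100000 → 3-byte char (#6). Advance 3.
Reached end at offset 20 after 6 code points.

6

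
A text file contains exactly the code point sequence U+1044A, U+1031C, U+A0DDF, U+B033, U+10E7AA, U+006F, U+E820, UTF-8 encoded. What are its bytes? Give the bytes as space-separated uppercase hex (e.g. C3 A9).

U+1044A: 4-byte form → F0 90 91 8A.
U+1031C: 4-byte form → F0 90 8C 9C.
U+A0DDF: 4-byte form → F2 A0 B7 9F.
U+B033: 3-byte form → EB 80 B3.
U+10E7AA: 4-byte form → F4 8E 9E AA.
U+006F: 1-byte form → 6F.
U+E820: 3-byte form → EE A0 A0.
Concatenated (23 bytes): F0 90 91 8A F0 90 8C 9C F2 A0 B7 9F EB 80 B3 F4 8E 9E AA 6F EE A0 A0.

F0 90 91 8A F0 90 8C 9C F2 A0 B7 9F EB 80 B3 F4 8E 9E AA 6F EE A0 A0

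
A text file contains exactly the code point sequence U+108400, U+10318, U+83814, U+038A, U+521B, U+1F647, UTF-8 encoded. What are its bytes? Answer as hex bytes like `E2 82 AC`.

U+108400: 4-byte form → F4 88 90 80.
U+10318: 4-byte form → F0 90 8C 98.
U+83814: 4-byte form → F2 83 A0 94.
U+038A: 2-byte form → CE 8A.
U+521B: 3-byte form → E5 88 9B.
U+1F647: 4-byte form → F0 9F 99 87.
Concatenated (21 bytes): F4 88 90 80 F0 90 8C 98 F2 83 A0 94 CE 8A E5 88 9B F0 9F 99 87.

F4 88 90 80 F0 90 8C 98 F2 83 A0 94 CE 8A E5 88 9B F0 9F 99 87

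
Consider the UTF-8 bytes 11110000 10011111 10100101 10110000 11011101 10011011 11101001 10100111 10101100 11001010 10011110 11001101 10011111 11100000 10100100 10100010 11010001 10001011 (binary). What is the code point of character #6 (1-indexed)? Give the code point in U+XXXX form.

Offset 0: leading byte 0xF0 = 11110000 → 4-byte char #1 = F0 9F A5 B0.
Offset 4: leading byte 0xDD = 11011101 → 2-byte char #2 = DD 9B.
Offset 6: leading byte 0xE9 = 11101001 → 3-byte char #3 = E9 A7 AC.
Offset 9: leading byte 0xCA = 11001010 → 2-byte char #4 = CA 9E.
Offset 11: leading byte 0xCD = 11001101 → 2-byte char #5 = CD 9F.
Offset 13: leading byte 0xE0 = 11100000 → 3-byte char #6 = E0 A4 A2.
Leading byte 0xE0 = 11100000 matches 1110xxxx → 3-byte sequence.
Byte 1: 0xE0 = 11100000, payload 0000 (4 bits).
Byte 2: 0xA4 = 10100100 (10xxxxxx ✓), payload 100100.
Byte 3: 0xA2 = 10100010 (10xxxxxx ✓), payload 100010.
Concatenate: 0000100100100010 = 0x922 (16 bits → U+0922).

U+0922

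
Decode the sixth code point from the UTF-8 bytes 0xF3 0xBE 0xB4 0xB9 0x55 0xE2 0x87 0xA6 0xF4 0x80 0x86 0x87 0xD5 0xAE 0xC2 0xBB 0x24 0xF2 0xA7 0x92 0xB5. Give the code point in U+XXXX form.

Offset 0: leading byte 0xF3 = 11110011 → 4-byte char #1 = F3 BE B4 B9.
Offset 4: leading byte 0x55 = 01010101 → 1-byte char #2 = 55.
Offset 5: leading byte 0xE2 = 11100010 → 3-byte char #3 = E2 87 A6.
Offset 8: leading byte 0xF4 = 11110100 → 4-byte char #4 = F4 80 86 87.
Offset 12: leading byte 0xD5 = 11010101 → 2-byte char #5 = D5 AE.
Offset 14: leading byte 0xC2 = 11000010 → 2-byte char #6 = C2 BB.
Leading byte 0xC2 = 11000010 matches 110xxxxx → 2-byte sequence.
Byte 1: 0xC2 = 11000010, payload 00010 (5 bits).
Byte 2: 0xBB = 10111011 (10xxxxxx ✓), payload 111011.
Concatenate: 00010111011 = 0xBB (11 bits → U+00BB).

U+00BB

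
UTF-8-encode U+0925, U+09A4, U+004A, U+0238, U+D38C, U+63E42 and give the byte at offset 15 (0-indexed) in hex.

0x82

U+0925 → 3-byte form E0 A4 A5 at offsets 0–2.
U+09A4 → 3-byte form E0 A6 A4 at offsets 3–5.
U+004A → 1-byte form 4A at offsets 6–6.
U+0238 → 2-byte form C8 B8 at offsets 7–8.
U+D38C → 3-byte form ED 8E 8C at offsets 9–11.
U+63E42 → 4-byte form F1 A3 B9 82 at offsets 12–15.
Offset 15 falls in char 6's range; it's byte 4 of F1 A3 B9 82 = 0x82.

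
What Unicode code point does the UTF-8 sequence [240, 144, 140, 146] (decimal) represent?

Leading byte 0xF0 = 11110000 matches 11110xxx → 4-byte sequence.
Byte 1: 0xF0 = 11110000, payload 000 (3 bits).
Byte 2: 0x90 = 10010000 (10xxxxxx ✓), payload 010000.
Byte 3: 0x8C = 10001100 (10xxxxxx ✓), payload 001100.
Byte 4: 0x92 = 10010010 (10xxxxxx ✓), payload 010010.
Concatenate: 000010000001100010010 = 0x10312 (21 bits → U+10312).

U+10312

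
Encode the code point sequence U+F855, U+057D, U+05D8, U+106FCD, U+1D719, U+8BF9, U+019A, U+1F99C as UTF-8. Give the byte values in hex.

EF A1 95 D5 BD D7 98 F4 86 BF 8D F0 9D 9C 99 E8 AF B9 C6 9A F0 9F A6 9C

U+F855: 3-byte form → EF A1 95.
U+057D: 2-byte form → D5 BD.
U+05D8: 2-byte form → D7 98.
U+106FCD: 4-byte form → F4 86 BF 8D.
U+1D719: 4-byte form → F0 9D 9C 99.
U+8BF9: 3-byte form → E8 AF B9.
U+019A: 2-byte form → C6 9A.
U+1F99C: 4-byte form → F0 9F A6 9C.
Concatenated (24 bytes): EF A1 95 D5 BD D7 98 F4 86 BF 8D F0 9D 9C 99 E8 AF B9 C6 9A F0 9F A6 9C.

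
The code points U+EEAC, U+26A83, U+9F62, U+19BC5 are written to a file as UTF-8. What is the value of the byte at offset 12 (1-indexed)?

1-indexed offset 12 is 0-indexed offset 11.
U+EEAC → 3-byte form EE BA AC at offsets 0–2.
U+26A83 → 4-byte form F0 A6 AA 83 at offsets 3–6.
U+9F62 → 3-byte form E9 BD A2 at offsets 7–9.
U+19BC5 → 4-byte form F0 99 AF 85 at offsets 10–13.
Offset 11 falls in char 4's range; it's byte 2 of F0 99 AF 85 = 0x99.

0x99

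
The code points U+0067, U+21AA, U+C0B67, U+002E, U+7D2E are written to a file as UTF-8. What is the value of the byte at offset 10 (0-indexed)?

0xB4

U+0067 → 1-byte form 67 at offsets 0–0.
U+21AA → 3-byte form E2 86 AA at offsets 1–3.
U+C0B67 → 4-byte form F3 80 AD A7 at offsets 4–7.
U+002E → 1-byte form 2E at offsets 8–8.
U+7D2E → 3-byte form E7 B4 AE at offsets 9–11.
Offset 10 falls in char 5's range; it's byte 2 of E7 B4 AE = 0xB4.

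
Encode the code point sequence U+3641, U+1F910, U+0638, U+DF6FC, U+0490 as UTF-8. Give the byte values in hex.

E3 99 81 F0 9F A4 90 D8 B8 F3 9F 9B BC D2 90

U+3641: 3-byte form → E3 99 81.
U+1F910: 4-byte form → F0 9F A4 90.
U+0638: 2-byte form → D8 B8.
U+DF6FC: 4-byte form → F3 9F 9B BC.
U+0490: 2-byte form → D2 90.
Concatenated (15 bytes): E3 99 81 F0 9F A4 90 D8 B8 F3 9F 9B BC D2 90.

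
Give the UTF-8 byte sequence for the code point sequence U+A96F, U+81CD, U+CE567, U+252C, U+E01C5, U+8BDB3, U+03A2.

U+A96F: 3-byte form → EA A5 AF.
U+81CD: 3-byte form → E8 87 8D.
U+CE567: 4-byte form → F3 8E 95 A7.
U+252C: 3-byte form → E2 94 AC.
U+E01C5: 4-byte form → F3 A0 87 85.
U+8BDB3: 4-byte form → F2 8B B6 B3.
U+03A2: 2-byte form → CE A2.
Concatenated (23 bytes): EA A5 AF E8 87 8D F3 8E 95 A7 E2 94 AC F3 A0 87 85 F2 8B B6 B3 CE A2.

EA A5 AF E8 87 8D F3 8E 95 A7 E2 94 AC F3 A0 87 85 F2 8B B6 B3 CE A2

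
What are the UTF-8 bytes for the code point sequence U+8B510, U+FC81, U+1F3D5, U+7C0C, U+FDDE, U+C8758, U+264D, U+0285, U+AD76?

F2 8B 94 90 EF B2 81 F0 9F 8F 95 E7 B0 8C EF B7 9E F3 88 9D 98 E2 99 8D CA 85 EA B5 B6

U+8B510: 4-byte form → F2 8B 94 90.
U+FC81: 3-byte form → EF B2 81.
U+1F3D5: 4-byte form → F0 9F 8F 95.
U+7C0C: 3-byte form → E7 B0 8C.
U+FDDE: 3-byte form → EF B7 9E.
U+C8758: 4-byte form → F3 88 9D 98.
U+264D: 3-byte form → E2 99 8D.
U+0285: 2-byte form → CA 85.
U+AD76: 3-byte form → EA B5 B6.
Concatenated (29 bytes): F2 8B 94 90 EF B2 81 F0 9F 8F 95 E7 B0 8C EF B7 9E F3 88 9D 98 E2 99 8D CA 85 EA B5 B6.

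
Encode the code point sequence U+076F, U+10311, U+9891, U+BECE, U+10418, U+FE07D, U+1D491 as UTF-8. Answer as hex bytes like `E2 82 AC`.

DD AF F0 90 8C 91 E9 A2 91 EB BB 8E F0 90 90 98 F3 BE 81 BD F0 9D 92 91

U+076F: 2-byte form → DD AF.
U+10311: 4-byte form → F0 90 8C 91.
U+9891: 3-byte form → E9 A2 91.
U+BECE: 3-byte form → EB BB 8E.
U+10418: 4-byte form → F0 90 90 98.
U+FE07D: 4-byte form → F3 BE 81 BD.
U+1D491: 4-byte form → F0 9D 92 91.
Concatenated (24 bytes): DD AF F0 90 8C 91 E9 A2 91 EB BB 8E F0 90 90 98 F3 BE 81 BD F0 9D 92 91.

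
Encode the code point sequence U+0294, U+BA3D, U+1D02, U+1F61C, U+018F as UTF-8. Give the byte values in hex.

U+0294: 2-byte form → CA 94.
U+BA3D: 3-byte form → EB A8 BD.
U+1D02: 3-byte form → E1 B4 82.
U+1F61C: 4-byte form → F0 9F 98 9C.
U+018F: 2-byte form → C6 8F.
Concatenated (14 bytes): CA 94 EB A8 BD E1 B4 82 F0 9F 98 9C C6 8F.

CA 94 EB A8 BD E1 B4 82 F0 9F 98 9C C6 8F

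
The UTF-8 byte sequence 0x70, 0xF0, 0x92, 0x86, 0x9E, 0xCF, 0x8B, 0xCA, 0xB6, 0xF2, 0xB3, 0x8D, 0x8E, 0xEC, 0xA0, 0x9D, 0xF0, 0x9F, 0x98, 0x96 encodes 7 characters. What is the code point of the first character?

U+0070

Offset 0: leading byte 0x70 = 01110000 → 1-byte char #1 = 70.
Leading byte 0x70 = 01110000 matches 0xxxxxxx → 1-byte sequence.
Byte 1: 0x70 = 01110000, payload 1110000 (7 bits).
Concatenate: 1110000 = 0x70 (7 bits → U+0070).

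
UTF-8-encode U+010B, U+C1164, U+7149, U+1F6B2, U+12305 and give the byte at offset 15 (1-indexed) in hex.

1-indexed offset 15 is 0-indexed offset 14.
U+010B → 2-byte form C4 8B at offsets 0–1.
U+C1164 → 4-byte form F3 81 85 A4 at offsets 2–5.
U+7149 → 3-byte form E7 85 89 at offsets 6–8.
U+1F6B2 → 4-byte form F0 9F 9A B2 at offsets 9–12.
U+12305 → 4-byte form F0 92 8C 85 at offsets 13–16.
Offset 14 falls in char 5's range; it's byte 2 of F0 92 8C 85 = 0x92.

0x92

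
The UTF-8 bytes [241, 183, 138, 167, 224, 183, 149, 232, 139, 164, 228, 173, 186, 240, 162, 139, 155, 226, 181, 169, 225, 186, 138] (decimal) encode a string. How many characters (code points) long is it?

Byte at offset 0: 0xF1 = 11110001 → 4-byte char (#1). Advance 4.
Byte at offset 4: 0xE0 = 11100000 → 3-byte char (#2). Advance 3.
Byte at offset 7: 0xE8 = 11101000 → 3-byte char (#3). Advance 3.
Byte at offset 10: 0xE4 = 11100100 → 3-byte char (#4). Advance 3.
Byte at offset 13: 0xF0 = 11110000 → 4-byte char (#5). Advance 4.
Byte at offset 17: 0xE2 = 11100010 → 3-byte char (#6). Advance 3.
Byte at offset 20: 0xE1 = 11100001 → 3-byte char (#7). Advance 3.
Reached end at offset 23 after 7 code points.

7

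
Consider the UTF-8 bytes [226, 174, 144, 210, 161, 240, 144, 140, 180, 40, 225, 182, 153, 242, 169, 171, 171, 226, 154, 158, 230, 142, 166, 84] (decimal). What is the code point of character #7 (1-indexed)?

U+269E

Offset 0: leading byte 0xE2 = 11100010 → 3-byte char #1 = E2 AE 90.
Offset 3: leading byte 0xD2 = 11010010 → 2-byte char #2 = D2 A1.
Offset 5: leading byte 0xF0 = 11110000 → 4-byte char #3 = F0 90 8C B4.
Offset 9: leading byte 0x28 = 00101000 → 1-byte char #4 = 28.
Offset 10: leading byte 0xE1 = 11100001 → 3-byte char #5 = E1 B6 99.
Offset 13: leading byte 0xF2 = 11110010 → 4-byte char #6 = F2 A9 AB AB.
Offset 17: leading byte 0xE2 = 11100010 → 3-byte char #7 = E2 9A 9E.
Leading byte 0xE2 = 11100010 matches 1110xxxx → 3-byte sequence.
Byte 1: 0xE2 = 11100010, payload 0010 (4 bits).
Byte 2: 0x9A = 10011010 (10xxxxxx ✓), payload 011010.
Byte 3: 0x9E = 10011110 (10xxxxxx ✓), payload 011110.
Concatenate: 0010011010011110 = 0x269E (16 bits → U+269E).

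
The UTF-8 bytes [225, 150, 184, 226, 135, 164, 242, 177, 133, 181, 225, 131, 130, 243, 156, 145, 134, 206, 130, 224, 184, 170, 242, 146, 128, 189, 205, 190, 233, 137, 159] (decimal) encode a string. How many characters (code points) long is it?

Byte at offset 0: 0xE1 = 11100001 → 3-byte char (#1). Advance 3.
Byte at offset 3: 0xE2 = 11100010 → 3-byte char (#2). Advance 3.
Byte at offset 6: 0xF2 = 11110010 → 4-byte char (#3). Advance 4.
Byte at offset 10: 0xE1 = 11100001 → 3-byte char (#4). Advance 3.
Byte at offset 13: 0xF3 = 11110011 → 4-byte char (#5). Advance 4.
Byte at offset 17: 0xCE = 11001110 → 2-byte char (#6). Advance 2.
Byte at offset 19: 0xE0 = 11100000 → 3-byte char (#7). Advance 3.
Byte at offset 22: 0xF2 = 11110010 → 4-byte char (#8). Advance 4.
Byte at offset 26: 0xCD = 11001101 → 2-byte char (#9). Advance 2.
Byte at offset 28: 0xE9 = 11101001 → 3-byte char (#10). Advance 3.
Reached end at offset 31 after 10 code points.

10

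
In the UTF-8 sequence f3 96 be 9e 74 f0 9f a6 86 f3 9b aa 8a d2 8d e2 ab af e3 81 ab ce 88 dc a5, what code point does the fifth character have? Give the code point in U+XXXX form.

U+048D

Offset 0: leading byte 0xF3 = 11110011 → 4-byte char #1 = F3 96 BE 9E.
Offset 4: leading byte 0x74 = 01110100 → 1-byte char #2 = 74.
Offset 5: leading byte 0xF0 = 11110000 → 4-byte char #3 = F0 9F A6 86.
Offset 9: leading byte 0xF3 = 11110011 → 4-byte char #4 = F3 9B AA 8A.
Offset 13: leading byte 0xD2 = 11010010 → 2-byte char #5 = D2 8D.
Leading byte 0xD2 = 11010010 matches 110xxxxx → 2-byte sequence.
Byte 1: 0xD2 = 11010010, payload 10010 (5 bits).
Byte 2: 0x8D = 10001101 (10xxxxxx ✓), payload 001101.
Concatenate: 10010001101 = 0x48D (11 bits → U+048D).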